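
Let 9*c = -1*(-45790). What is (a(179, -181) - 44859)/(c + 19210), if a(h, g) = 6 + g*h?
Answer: -24831/7810 ≈ -3.1794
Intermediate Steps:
c = 45790/9 (c = (-1*(-45790))/9 = (⅑)*45790 = 45790/9 ≈ 5087.8)
(a(179, -181) - 44859)/(c + 19210) = ((6 - 181*179) - 44859)/(45790/9 + 19210) = ((6 - 32399) - 44859)/(218680/9) = (-32393 - 44859)*(9/218680) = -77252*9/218680 = -24831/7810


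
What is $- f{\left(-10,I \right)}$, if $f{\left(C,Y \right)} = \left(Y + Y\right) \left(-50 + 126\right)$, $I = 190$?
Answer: $-28880$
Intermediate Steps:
$f{\left(C,Y \right)} = 152 Y$ ($f{\left(C,Y \right)} = 2 Y 76 = 152 Y$)
$- f{\left(-10,I \right)} = - 152 \cdot 190 = \left(-1\right) 28880 = -28880$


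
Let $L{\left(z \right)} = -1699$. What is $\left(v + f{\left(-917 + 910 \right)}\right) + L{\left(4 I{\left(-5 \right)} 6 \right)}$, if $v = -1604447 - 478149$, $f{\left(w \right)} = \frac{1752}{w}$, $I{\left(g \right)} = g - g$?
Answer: $- \frac{14591817}{7} \approx -2.0845 \cdot 10^{6}$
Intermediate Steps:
$I{\left(g \right)} = 0$
$v = -2082596$ ($v = -1604447 - 478149 = -2082596$)
$\left(v + f{\left(-917 + 910 \right)}\right) + L{\left(4 I{\left(-5 \right)} 6 \right)} = \left(-2082596 + \frac{1752}{-917 + 910}\right) - 1699 = \left(-2082596 + \frac{1752}{-7}\right) - 1699 = \left(-2082596 + 1752 \left(- \frac{1}{7}\right)\right) - 1699 = \left(-2082596 - \frac{1752}{7}\right) - 1699 = - \frac{14579924}{7} - 1699 = - \frac{14591817}{7}$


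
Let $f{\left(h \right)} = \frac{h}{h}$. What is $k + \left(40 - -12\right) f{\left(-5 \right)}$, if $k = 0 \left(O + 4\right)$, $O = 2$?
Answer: $52$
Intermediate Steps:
$k = 0$ ($k = 0 \left(2 + 4\right) = 0 \cdot 6 = 0$)
$f{\left(h \right)} = 1$
$k + \left(40 - -12\right) f{\left(-5 \right)} = 0 + \left(40 - -12\right) 1 = 0 + \left(40 + 12\right) 1 = 0 + 52 \cdot 1 = 0 + 52 = 52$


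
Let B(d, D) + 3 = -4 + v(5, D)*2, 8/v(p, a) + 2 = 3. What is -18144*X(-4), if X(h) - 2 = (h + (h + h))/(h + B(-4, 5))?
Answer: 36288/5 ≈ 7257.6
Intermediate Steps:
v(p, a) = 8 (v(p, a) = 8/(-2 + 3) = 8/1 = 8*1 = 8)
B(d, D) = 9 (B(d, D) = -3 + (-4 + 8*2) = -3 + (-4 + 16) = -3 + 12 = 9)
X(h) = 2 + 3*h/(9 + h) (X(h) = 2 + (h + (h + h))/(h + 9) = 2 + (h + 2*h)/(9 + h) = 2 + (3*h)/(9 + h) = 2 + 3*h/(9 + h))
-18144*X(-4) = -18144*(18 + 5*(-4))/(9 - 4) = -18144*(18 - 20)/5 = -18144*(1/5)*(-2) = -18144*(-2)/5 = -1512*(-24/5) = 36288/5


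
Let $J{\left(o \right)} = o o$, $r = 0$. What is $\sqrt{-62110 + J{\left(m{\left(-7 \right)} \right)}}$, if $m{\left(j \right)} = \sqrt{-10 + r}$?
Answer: $2 i \sqrt{15530} \approx 249.24 i$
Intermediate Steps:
$m{\left(j \right)} = i \sqrt{10}$ ($m{\left(j \right)} = \sqrt{-10 + 0} = \sqrt{-10} = i \sqrt{10}$)
$J{\left(o \right)} = o^{2}$
$\sqrt{-62110 + J{\left(m{\left(-7 \right)} \right)}} = \sqrt{-62110 + \left(i \sqrt{10}\right)^{2}} = \sqrt{-62110 - 10} = \sqrt{-62120} = 2 i \sqrt{15530}$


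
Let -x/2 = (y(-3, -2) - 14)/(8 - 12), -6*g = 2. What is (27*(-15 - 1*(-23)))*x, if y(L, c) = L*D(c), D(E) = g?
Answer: -1404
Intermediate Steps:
g = -⅓ (g = -⅙*2 = -⅓ ≈ -0.33333)
D(E) = -⅓
y(L, c) = -L/3 (y(L, c) = L*(-⅓) = -L/3)
x = -13/2 (x = -2*(-⅓*(-3) - 14)/(8 - 12) = -2*(1 - 14)/(-4) = -(-26)*(-1)/4 = -2*13/4 = -13/2 ≈ -6.5000)
(27*(-15 - 1*(-23)))*x = (27*(-15 - 1*(-23)))*(-13/2) = (27*(-15 + 23))*(-13/2) = (27*8)*(-13/2) = 216*(-13/2) = -1404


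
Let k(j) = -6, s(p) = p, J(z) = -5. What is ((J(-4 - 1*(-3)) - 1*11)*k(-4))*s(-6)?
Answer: -576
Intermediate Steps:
((J(-4 - 1*(-3)) - 1*11)*k(-4))*s(-6) = ((-5 - 1*11)*(-6))*(-6) = ((-5 - 11)*(-6))*(-6) = -16*(-6)*(-6) = 96*(-6) = -576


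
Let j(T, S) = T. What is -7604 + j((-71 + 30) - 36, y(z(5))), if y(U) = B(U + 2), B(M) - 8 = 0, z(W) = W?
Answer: -7681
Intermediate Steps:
B(M) = 8 (B(M) = 8 + 0 = 8)
y(U) = 8
-7604 + j((-71 + 30) - 36, y(z(5))) = -7604 + ((-71 + 30) - 36) = -7604 + (-41 - 36) = -7604 - 77 = -7681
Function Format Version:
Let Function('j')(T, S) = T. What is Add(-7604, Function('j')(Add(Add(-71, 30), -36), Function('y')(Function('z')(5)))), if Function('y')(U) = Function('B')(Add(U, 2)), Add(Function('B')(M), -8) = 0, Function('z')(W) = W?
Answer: -7681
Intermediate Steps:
Function('B')(M) = 8 (Function('B')(M) = Add(8, 0) = 8)
Function('y')(U) = 8
Add(-7604, Function('j')(Add(Add(-71, 30), -36), Function('y')(Function('z')(5)))) = Add(-7604, Add(Add(-71, 30), -36)) = Add(-7604, Add(-41, -36)) = Add(-7604, -77) = -7681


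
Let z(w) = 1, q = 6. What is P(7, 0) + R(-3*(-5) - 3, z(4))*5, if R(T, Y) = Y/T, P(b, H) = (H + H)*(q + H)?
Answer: 5/12 ≈ 0.41667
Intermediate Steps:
P(b, H) = 2*H*(6 + H) (P(b, H) = (H + H)*(6 + H) = (2*H)*(6 + H) = 2*H*(6 + H))
P(7, 0) + R(-3*(-5) - 3, z(4))*5 = 2*0*(6 + 0) + (1/(-3*(-5) - 3))*5 = 2*0*6 + (1/(15 - 3))*5 = 0 + (1/12)*5 = 0 + 5/12 = 5/12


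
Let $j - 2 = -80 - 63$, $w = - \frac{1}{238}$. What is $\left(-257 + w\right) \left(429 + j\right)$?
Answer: $- \frac{8808048}{119} \approx -74017.0$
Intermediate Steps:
$w = - \frac{1}{238}$ ($w = \left(-1\right) \frac{1}{238} = - \frac{1}{238} \approx -0.0042017$)
$j = -141$ ($j = 2 - 143 = -141$)
$\left(-257 + w\right) \left(429 + j\right) = \left(-257 - \frac{1}{238}\right) \left(429 - 141\right) = \left(- \frac{61167}{238}\right) 288 = - \frac{8808048}{119}$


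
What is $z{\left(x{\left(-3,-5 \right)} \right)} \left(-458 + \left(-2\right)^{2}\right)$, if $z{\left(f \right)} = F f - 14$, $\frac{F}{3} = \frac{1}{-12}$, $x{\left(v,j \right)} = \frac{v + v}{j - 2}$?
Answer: $\frac{45173}{7} \approx 6453.3$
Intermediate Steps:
$x{\left(v,j \right)} = \frac{2 v}{-2 + j}$
$F = - \frac{1}{4}$ ($F = \frac{3}{-12} = 3 \left(- \frac{1}{12}\right) = - \frac{1}{4} \approx -0.25$)
$z{\left(f \right)} = -14 - \frac{f}{4}$ ($z{\left(f \right)} = - \frac{f}{4} - 14 = -14 - \frac{f}{4}$)
$z{\left(x{\left(-3,-5 \right)} \right)} \left(-458 + \left(-2\right)^{2}\right) = \left(-14 - \frac{2 \left(-3\right) \frac{1}{-2 - 5}}{4}\right) \left(-458 + \left(-2\right)^{2}\right) = \left(-14 - \frac{2 \left(-3\right) \frac{1}{-7}}{4}\right) \left(-458 + 4\right) = \left(-14 - \frac{2 \left(-3\right) \left(- \frac{1}{7}\right)}{4}\right) \left(-454\right) = \left(-14 - \frac{3}{14}\right) \left(-454\right) = \left(- \frac{199}{14}\right) \left(-454\right) = \frac{45173}{7}$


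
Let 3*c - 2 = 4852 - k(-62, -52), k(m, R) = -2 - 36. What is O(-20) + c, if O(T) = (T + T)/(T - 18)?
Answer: 93008/57 ≈ 1631.7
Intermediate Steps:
k(m, R) = -38
O(T) = 2*T/(-18 + T) (O(T) = (2*T)/(-18 + T) = 2*T/(-18 + T))
c = 4892/3 (c = 2/3 + (4852 - 1*(-38))/3 = 2/3 + (4852 + 38)/3 = 2/3 + (1/3)*4890 = 2/3 + 1630 = 4892/3 ≈ 1630.7)
O(-20) + c = 2*(-20)/(-18 - 20) + 4892/3 = 2*(-20)/(-38) + 4892/3 = 2*(-20)*(-1/38) + 4892/3 = 20/19 + 4892/3 = 93008/57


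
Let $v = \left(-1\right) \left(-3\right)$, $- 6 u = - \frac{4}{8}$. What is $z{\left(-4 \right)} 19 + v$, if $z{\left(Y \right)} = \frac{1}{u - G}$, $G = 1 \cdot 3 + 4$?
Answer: $\frac{21}{83} \approx 0.25301$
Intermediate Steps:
$G = 7$ ($G = 3 + 4 = 7$)
$u = \frac{1}{12}$ ($u = - \frac{\left(-4\right) \frac{1}{8}}{6} = \left(- \frac{1}{6}\right) \left(- \frac{1}{2}\right) = \frac{1}{12} \approx 0.083333$)
$z{\left(Y \right)} = - \frac{12}{83}$ ($z{\left(Y \right)} = \frac{1}{\frac{1}{12} - 7} = \frac{1}{- \frac{83}{12}} = - \frac{12}{83}$)
$v = 3$
$z{\left(-4 \right)} 19 + v = \left(- \frac{12}{83}\right) 19 + 3 = - \frac{228}{83} + 3 = \frac{21}{83}$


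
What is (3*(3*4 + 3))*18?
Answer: 810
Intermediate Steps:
(3*(3*4 + 3))*18 = (3*(12 + 3))*18 = (3*15)*18 = 45*18 = 810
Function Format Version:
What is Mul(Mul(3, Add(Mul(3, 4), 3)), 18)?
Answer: 810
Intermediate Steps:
Mul(Mul(3, Add(Mul(3, 4), 3)), 18) = Mul(Mul(3, Add(12, 3)), 18) = Mul(Mul(3, 15), 18) = Mul(45, 18) = 810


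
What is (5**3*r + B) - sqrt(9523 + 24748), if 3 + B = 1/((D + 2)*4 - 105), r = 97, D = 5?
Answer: 933393/77 - sqrt(34271) ≈ 11937.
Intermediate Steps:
B = -232/77 (B = -3 + 1/((5 + 2)*4 - 105) = -3 + 1/(7*4 - 105) = -3 + 1/(28 - 105) = -3 + 1/(-77) = -3 - 1/77 = -232/77 ≈ -3.0130)
(5**3*r + B) - sqrt(9523 + 24748) = (5**3*97 - 232/77) - sqrt(9523 + 24748) = (125*97 - 232/77) - sqrt(34271) = (12125 - 232/77) - sqrt(34271) = 933393/77 - sqrt(34271)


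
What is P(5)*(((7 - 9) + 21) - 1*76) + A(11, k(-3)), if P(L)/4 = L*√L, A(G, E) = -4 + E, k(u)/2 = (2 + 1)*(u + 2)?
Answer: -10 - 1140*√5 ≈ -2559.1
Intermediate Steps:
k(u) = 12 + 6*u (k(u) = 2*((2 + 1)*(u + 2)) = 2*(3*(2 + u)) = 2*(6 + 3*u) = 12 + 6*u)
P(L) = 4*L^(3/2) (P(L) = 4*(L*√L) = 4*L^(3/2))
P(5)*(((7 - 9) + 21) - 1*76) + A(11, k(-3)) = (4*5^(3/2))*(((7 - 9) + 21) - 1*76) + (-4 + (12 + 6*(-3))) = (4*(5*√5))*((-2 + 21) - 76) + (-4 + (12 - 18)) = (20*√5)*(19 - 76) + (-4 - 6) = (20*√5)*(-57) - 10 = -1140*√5 - 10 = -10 - 1140*√5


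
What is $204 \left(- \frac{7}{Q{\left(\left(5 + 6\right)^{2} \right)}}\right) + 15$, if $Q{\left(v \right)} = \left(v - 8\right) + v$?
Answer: $\frac{347}{39} \approx 8.8974$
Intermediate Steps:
$Q{\left(v \right)} = -8 + 2 v$ ($Q{\left(v \right)} = \left(v - 8\right) + v = \left(-8 + v\right) + v = -8 + 2 v$)
$204 \left(- \frac{7}{Q{\left(\left(5 + 6\right)^{2} \right)}}\right) + 15 = 204 \left(- \frac{7}{-8 + 2 \left(5 + 6\right)^{2}}\right) + 15 = 204 \left(- \frac{7}{-8 + 2 \cdot 11^{2}}\right) + 15 = 204 \left(- \frac{7}{-8 + 2 \cdot 121}\right) + 15 = 204 \left(- \frac{7}{-8 + 242}\right) + 15 = 204 \left(- \frac{7}{234}\right) + 15 = - \frac{238}{39} + 15 = \frac{347}{39}$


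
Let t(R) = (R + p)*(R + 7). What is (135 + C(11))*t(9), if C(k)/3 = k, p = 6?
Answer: 40320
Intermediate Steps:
C(k) = 3*k
t(R) = (6 + R)*(7 + R) (t(R) = (R + 6)*(R + 7) = (6 + R)*(7 + R))
(135 + C(11))*t(9) = (135 + 3*11)*(42 + 9² + 13*9) = (135 + 33)*(42 + 81 + 117) = 168*240 = 40320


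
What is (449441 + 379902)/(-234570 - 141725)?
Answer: -829343/376295 ≈ -2.2040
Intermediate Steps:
(449441 + 379902)/(-234570 - 141725) = 829343/(-376295) = 829343*(-1/376295) = -829343/376295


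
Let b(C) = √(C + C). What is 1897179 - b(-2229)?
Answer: 1897179 - I*√4458 ≈ 1.8972e+6 - 66.768*I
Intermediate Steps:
b(C) = √2*√C (b(C) = √(2*C) = √2*√C)
1897179 - b(-2229) = 1897179 - √2*√(-2229) = 1897179 - √2*I*√2229 = 1897179 - I*√4458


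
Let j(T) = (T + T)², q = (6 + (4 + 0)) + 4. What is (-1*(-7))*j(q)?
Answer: 5488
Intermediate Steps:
q = 14 (q = (6 + 4) + 4 = 10 + 4 = 14)
j(T) = 4*T² (j(T) = (2*T)² = 4*T²)
(-1*(-7))*j(q) = (-1*(-7))*(4*14²) = 7*(4*196) = 7*784 = 5488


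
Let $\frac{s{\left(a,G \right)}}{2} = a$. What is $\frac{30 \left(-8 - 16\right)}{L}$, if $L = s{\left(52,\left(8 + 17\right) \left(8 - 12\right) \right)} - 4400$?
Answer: $\frac{30}{179} \approx 0.1676$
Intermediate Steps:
$s{\left(a,G \right)} = 2 a$
$L = -4296$ ($L = 2 \cdot 52 - 4400 = 104 - 4400 = -4296$)
$\frac{30 \left(-8 - 16\right)}{L} = \frac{30 \left(-8 - 16\right)}{-4296} = 30 \left(-24\right) \left(- \frac{1}{4296}\right) = \left(-720\right) \left(- \frac{1}{4296}\right) = \frac{30}{179}$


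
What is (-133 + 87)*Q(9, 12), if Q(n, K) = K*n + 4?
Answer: -5152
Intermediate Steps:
Q(n, K) = 4 + K*n
(-133 + 87)*Q(9, 12) = (-133 + 87)*(4 + 12*9) = -46*(4 + 108) = -46*112 = -5152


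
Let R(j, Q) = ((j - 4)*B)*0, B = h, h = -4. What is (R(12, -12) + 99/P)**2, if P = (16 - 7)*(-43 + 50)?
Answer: 121/49 ≈ 2.4694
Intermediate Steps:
B = -4
R(j, Q) = 0 (R(j, Q) = ((j - 4)*(-4))*0 = ((-4 + j)*(-4))*0 = (16 - 4*j)*0 = 0)
P = 63 (P = 9*7 = 63)
(R(12, -12) + 99/P)**2 = (0 + 99/63)**2 = (0 + 99*(1/63))**2 = (0 + 11/7)**2 = (11/7)**2 = 121/49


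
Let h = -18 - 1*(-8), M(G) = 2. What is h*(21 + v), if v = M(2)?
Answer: -230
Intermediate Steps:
v = 2
h = -10 (h = -18 + 8 = -10)
h*(21 + v) = -10*(21 + 2) = -10*23 = -230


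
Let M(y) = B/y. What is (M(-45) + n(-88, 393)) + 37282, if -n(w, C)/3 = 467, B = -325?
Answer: 322994/9 ≈ 35888.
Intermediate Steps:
n(w, C) = -1401 (n(w, C) = -3*467 = -1401)
M(y) = -325/y
(M(-45) + n(-88, 393)) + 37282 = (-325/(-45) - 1401) + 37282 = (-325*(-1/45) - 1401) + 37282 = (65/9 - 1401) + 37282 = -12544/9 + 37282 = 322994/9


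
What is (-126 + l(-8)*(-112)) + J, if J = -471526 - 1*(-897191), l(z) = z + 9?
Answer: 425427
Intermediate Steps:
l(z) = 9 + z
J = 425665 (J = -471526 + 897191 = 425665)
(-126 + l(-8)*(-112)) + J = (-126 + (9 - 8)*(-112)) + 425665 = (-126 + 1*(-112)) + 425665 = (-126 - 112) + 425665 = -238 + 425665 = 425427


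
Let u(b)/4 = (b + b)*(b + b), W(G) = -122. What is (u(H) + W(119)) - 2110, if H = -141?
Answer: 315864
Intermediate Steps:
u(b) = 16*b² (u(b) = 4*((b + b)*(b + b)) = 4*((2*b)*(2*b)) = 4*(4*b²) = 16*b²)
(u(H) + W(119)) - 2110 = (16*(-141)² - 122) - 2110 = (16*19881 - 122) - 2110 = (318096 - 122) - 2110 = 317974 - 2110 = 315864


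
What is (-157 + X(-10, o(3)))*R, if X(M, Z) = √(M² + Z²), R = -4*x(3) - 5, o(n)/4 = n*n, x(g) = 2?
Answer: 2041 - 26*√349 ≈ 1555.3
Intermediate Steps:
o(n) = 4*n² (o(n) = 4*(n*n) = 4*n²)
R = -13 (R = -4*2 - 5 = -8 - 5 = -13)
(-157 + X(-10, o(3)))*R = (-157 + √((-10)² + (4*3²)²))*(-13) = (-157 + √(100 + (4*9)²))*(-13) = (-157 + √(100 + 36²))*(-13) = (-157 + √(100 + 1296))*(-13) = (-157 + √1396)*(-13) = (-157 + 2*√349)*(-13) = 2041 - 26*√349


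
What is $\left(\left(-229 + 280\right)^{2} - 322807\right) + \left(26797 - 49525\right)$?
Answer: $-342934$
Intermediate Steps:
$\left(\left(-229 + 280\right)^{2} - 322807\right) + \left(26797 - 49525\right) = \left(51^{2} - 322807\right) - 22728 = \left(2601 - 322807\right) - 22728 = -320206 - 22728 = -342934$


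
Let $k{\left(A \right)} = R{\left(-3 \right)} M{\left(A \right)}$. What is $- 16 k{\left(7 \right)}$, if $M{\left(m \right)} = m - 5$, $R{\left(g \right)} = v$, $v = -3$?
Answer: $96$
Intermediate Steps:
$R{\left(g \right)} = -3$
$M{\left(m \right)} = -5 + m$
$k{\left(A \right)} = 15 - 3 A$ ($k{\left(A \right)} = - 3 \left(-5 + A\right) = 15 - 3 A$)
$- 16 k{\left(7 \right)} = - 16 \left(15 - 21\right) = \left(-16\right) \left(-6\right) = 96$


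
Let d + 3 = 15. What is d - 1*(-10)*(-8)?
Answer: -68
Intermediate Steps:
d = 12 (d = -3 + 15 = 12)
d - 1*(-10)*(-8) = 12 - 1*(-10)*(-8) = 12 + 10*(-8) = 12 - 80 = -68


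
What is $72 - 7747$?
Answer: $-7675$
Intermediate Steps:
$72 - 7747 = -7675$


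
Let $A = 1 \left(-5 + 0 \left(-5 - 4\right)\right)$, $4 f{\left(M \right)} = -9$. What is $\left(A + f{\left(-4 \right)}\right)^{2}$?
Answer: $\frac{841}{16} \approx 52.563$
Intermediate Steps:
$f{\left(M \right)} = - \frac{9}{4}$ ($f{\left(M \right)} = \frac{1}{4} \left(-9\right) = - \frac{9}{4}$)
$A = -5$ ($A = 1 \left(-5 + 0 \left(-9\right)\right) = 1 \left(-5 + 0\right) = 1 \left(-5\right) = -5$)
$\left(A + f{\left(-4 \right)}\right)^{2} = \left(-5 - \frac{9}{4}\right)^{2} = \left(- \frac{29}{4}\right)^{2} = \frac{841}{16}$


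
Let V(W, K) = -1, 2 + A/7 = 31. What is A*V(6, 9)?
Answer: -203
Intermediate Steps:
A = 203 (A = -14 + 7*31 = -14 + 217 = 203)
A*V(6, 9) = 203*(-1) = -203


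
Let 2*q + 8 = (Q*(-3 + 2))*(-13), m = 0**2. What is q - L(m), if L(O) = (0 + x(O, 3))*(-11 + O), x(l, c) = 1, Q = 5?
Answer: 79/2 ≈ 39.500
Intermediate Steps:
m = 0
L(O) = -11 + O (L(O) = (0 + 1)*(-11 + O) = 1*(-11 + O) = -11 + O)
q = 57/2 (q = -4 + ((5*(-3 + 2))*(-13))/2 = -4 + ((5*(-1))*(-13))/2 = -4 + (-5*(-13))/2 = -4 + (1/2)*65 = -4 + 65/2 = 57/2 ≈ 28.500)
q - L(m) = 57/2 - (-11 + 0) = 57/2 - 1*(-11) = 57/2 + 11 = 79/2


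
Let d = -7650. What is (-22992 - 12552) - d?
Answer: -27894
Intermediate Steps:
(-22992 - 12552) - d = (-22992 - 12552) - 1*(-7650) = -35544 + 7650 = -27894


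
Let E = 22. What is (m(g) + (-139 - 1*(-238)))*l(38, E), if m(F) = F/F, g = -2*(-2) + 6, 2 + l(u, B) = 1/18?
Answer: -1750/9 ≈ -194.44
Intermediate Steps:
l(u, B) = -35/18 (l(u, B) = -2 + 1/18 = -35/18)
g = 10 (g = 4 + 6 = 10)
m(F) = 1
(m(g) + (-139 - 1*(-238)))*l(38, E) = (1 + (-139 - 1*(-238)))*(-35/18) = (1 + (-139 + 238))*(-35/18) = (1 + 99)*(-35/18) = 100*(-35/18) = -1750/9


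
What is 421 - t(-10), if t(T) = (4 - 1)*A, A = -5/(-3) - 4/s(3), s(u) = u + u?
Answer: 418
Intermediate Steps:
s(u) = 2*u
A = 1 (A = -5/(-3) - 4/(2*3) = -5*(-1/3) - 4/6 = 5/3 - 4*1/6 = 5/3 - 2/3 = 1)
t(T) = 3 (t(T) = (4 - 1)*1 = 3*1 = 3)
421 - t(-10) = 421 - 1*3 = 421 - 3 = 418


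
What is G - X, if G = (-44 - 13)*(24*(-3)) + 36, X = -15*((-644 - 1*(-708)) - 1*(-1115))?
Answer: 21825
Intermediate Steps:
X = -17685 (X = -15*((-644 + 708) + 1115) = -15*(64 + 1115) = -15*1179 = -17685)
G = 4140 (G = -57*(-72) + 36 = 4104 + 36 = 4140)
G - X = 4140 - 1*(-17685) = 4140 + 17685 = 21825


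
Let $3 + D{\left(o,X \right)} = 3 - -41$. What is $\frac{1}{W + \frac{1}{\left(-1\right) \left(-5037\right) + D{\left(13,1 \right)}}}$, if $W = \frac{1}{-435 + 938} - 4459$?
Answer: $- \frac{2554234}{11389323825} \approx -0.00022427$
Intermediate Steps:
$D{\left(o,X \right)} = 41$ ($D{\left(o,X \right)} = -3 + \left(3 - -41\right) = -3 + \left(3 + 41\right) = -3 + 44 = 41$)
$W = - \frac{2242876}{503}$ ($W = \frac{1}{503} - 4459 = - \frac{2242876}{503} \approx -4459.0$)
$\frac{1}{W + \frac{1}{\left(-1\right) \left(-5037\right) + D{\left(13,1 \right)}}} = \frac{1}{- \frac{2242876}{503} + \frac{1}{\left(-1\right) \left(-5037\right) + 41}} = \frac{1}{- \frac{2242876}{503} + \frac{1}{5037 + 41}} = \frac{1}{- \frac{2242876}{503} + \frac{1}{5078}} = \frac{1}{- \frac{11389323825}{2554234}} = - \frac{2554234}{11389323825}$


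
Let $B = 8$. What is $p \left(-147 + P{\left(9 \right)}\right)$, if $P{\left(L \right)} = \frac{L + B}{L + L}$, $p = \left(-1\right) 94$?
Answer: $\frac{123563}{9} \approx 13729.0$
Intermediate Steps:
$p = -94$
$P{\left(L \right)} = \frac{8 + L}{2 L}$ ($P{\left(L \right)} = \frac{L + 8}{L + L} = \frac{8 + L}{2 L}$)
$p \left(-147 + P{\left(9 \right)}\right) = - 94 \left(-147 + \frac{8 + 9}{2 \cdot 9}\right) = - 94 \left(-147 + \frac{1}{2} \cdot \frac{1}{9} \cdot 17\right) = - 94 \left(-147 + \frac{17}{18}\right) = \left(-94\right) \left(- \frac{2629}{18}\right) = \frac{123563}{9}$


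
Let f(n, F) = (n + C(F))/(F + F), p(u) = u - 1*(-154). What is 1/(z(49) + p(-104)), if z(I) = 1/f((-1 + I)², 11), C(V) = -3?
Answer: 2301/115072 ≈ 0.019996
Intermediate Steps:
p(u) = 154 + u (p(u) = u + 154 = 154 + u)
f(n, F) = (-3 + n)/(2*F) (f(n, F) = (n - 3)/(F + F) = (-3 + n)/((2*F)) = (-3 + n)*(1/(2*F)) = (-3 + n)/(2*F))
z(I) = 1/(-3/22 + (-1 + I)²/22) (z(I) = 1/((½)*(-3 + (-1 + I)²)/11) = 1/((½)*(1/11)*(-3 + (-1 + I)²)) = 1/(-3/22 + (-1 + I)²/22))
1/(z(49) + p(-104)) = 1/(22/(-3 + (-1 + 49)²) + (154 - 104)) = 1/(22/(-3 + 48²) + 50) = 1/(22/(-3 + 2304) + 50) = 1/(22/2301 + 50) = 1/(115072/2301) = 2301/115072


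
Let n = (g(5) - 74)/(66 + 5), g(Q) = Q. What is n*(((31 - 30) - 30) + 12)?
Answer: 1173/71 ≈ 16.521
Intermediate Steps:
n = -69/71 (n = (5 - 74)/(66 + 5) = -69/71 ≈ -0.97183)
n*(((31 - 30) - 30) + 12) = -69*(((31 - 30) - 30) + 12)/71 = -69*((1 - 30) + 12)/71 = -69*(-29 + 12)/71 = -69/71*(-17) = 1173/71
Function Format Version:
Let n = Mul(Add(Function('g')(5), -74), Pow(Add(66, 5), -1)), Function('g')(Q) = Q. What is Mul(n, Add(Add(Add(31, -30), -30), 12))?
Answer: Rational(1173, 71) ≈ 16.521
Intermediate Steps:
n = Rational(-69, 71) (n = Mul(Add(5, -74), Pow(Add(66, 5), -1)) = Mul(-69, Pow(71, -1)) = Mul(-69, Rational(1, 71)) = Rational(-69, 71) ≈ -0.97183)
Mul(n, Add(Add(Add(31, -30), -30), 12)) = Mul(Rational(-69, 71), Add(Add(Add(31, -30), -30), 12)) = Mul(Rational(-69, 71), Add(Add(1, -30), 12)) = Mul(Rational(-69, 71), Add(-29, 12)) = Mul(Rational(-69, 71), -17) = Rational(1173, 71)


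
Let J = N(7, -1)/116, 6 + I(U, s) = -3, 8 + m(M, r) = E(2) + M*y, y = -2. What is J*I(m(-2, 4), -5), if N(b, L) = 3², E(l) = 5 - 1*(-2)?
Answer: -81/116 ≈ -0.69828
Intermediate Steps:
E(l) = 7 (E(l) = 5 + 2 = 7)
N(b, L) = 9
m(M, r) = -1 - 2*M (m(M, r) = -8 + (7 + M*(-2)) = -8 + (7 - 2*M) = -1 - 2*M)
I(U, s) = -9 (I(U, s) = -6 - 3 = -9)
J = 9/116 ≈ 0.077586
J*I(m(-2, 4), -5) = (9/116)*(-9) = -81/116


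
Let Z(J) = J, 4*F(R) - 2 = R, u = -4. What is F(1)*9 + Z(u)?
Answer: 11/4 ≈ 2.7500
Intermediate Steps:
F(R) = ½ + R/4
F(1)*9 + Z(u) = (½ + (¼)*1)*9 - 4 = (½ + ¼)*9 - 4 = (¾)*9 - 4 = 27/4 - 4 = 11/4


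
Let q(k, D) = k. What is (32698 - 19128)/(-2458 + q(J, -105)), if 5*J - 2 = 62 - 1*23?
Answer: -67850/12249 ≈ -5.5392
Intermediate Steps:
J = 41/5 (J = 2/5 + (62 - 1*23)/5 = 2/5 + (62 - 23)/5 = 2/5 + (1/5)*39 = 2/5 + 39/5 = 41/5 ≈ 8.2000)
(32698 - 19128)/(-2458 + q(J, -105)) = (32698 - 19128)/(-2458 + 41/5) = 13570/(-12249/5) = 13570*(-5/12249) = -67850/12249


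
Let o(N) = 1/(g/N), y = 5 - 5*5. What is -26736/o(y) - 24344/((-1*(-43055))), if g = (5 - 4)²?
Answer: 11506316/8611 ≈ 1336.2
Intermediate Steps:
y = -20 (y = 5 - 25 = -20)
g = 1 (g = 1² = 1)
o(N) = N (o(N) = 1/(1/N) = N)
-26736/o(y) - 24344/((-1*(-43055))) = -26736/(-20) - 24344/((-1*(-43055))) = -26736*(-1/20) - 24344/43055 = 6684/5 - 24344*1/43055 = 6684/5 - 24344/43055 = 11506316/8611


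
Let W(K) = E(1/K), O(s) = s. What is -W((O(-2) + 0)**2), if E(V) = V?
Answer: -1/4 ≈ -0.25000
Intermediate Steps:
W(K) = 1/K
-W((O(-2) + 0)**2) = -1/((-2 + 0)**2) = -1/((-2)**2) = -1/4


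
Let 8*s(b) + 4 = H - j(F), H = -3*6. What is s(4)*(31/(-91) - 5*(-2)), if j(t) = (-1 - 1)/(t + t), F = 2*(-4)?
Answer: -155583/5824 ≈ -26.714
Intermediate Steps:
H = -18
F = -8
j(t) = -1/t (j(t) = -2*1/(2*t) = -1/t)
s(b) = -177/64 (s(b) = -½ + (-18 - (-1)/(-8))/8 = -½ + (-18 - (-1)*(-1)/8)/8 = -½ + (-18 - 1*⅛)/8 = -½ + (-18 - ⅛)/8 = -½ + (⅛)*(-145/8) = -½ - 145/64 = -177/64)
s(4)*(31/(-91) - 5*(-2)) = -177*(31/(-91) - 5*(-2))/64 = -177*(31*(-1/91) + 10)/64 = -177*(-31/91 + 10)/64 = -177/64*879/91 = -155583/5824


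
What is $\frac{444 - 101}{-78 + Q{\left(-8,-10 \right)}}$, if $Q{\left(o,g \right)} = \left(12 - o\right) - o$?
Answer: $- \frac{343}{50} \approx -6.86$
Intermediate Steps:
$Q{\left(o,g \right)} = 12 - 2 o$
$\frac{444 - 101}{-78 + Q{\left(-8,-10 \right)}} = \frac{444 - 101}{-78 + \left(12 - -16\right)} = \frac{343}{-78 + \left(12 + 16\right)} = \frac{343}{-78 + 28} = \frac{343}{-50} = 343 \left(- \frac{1}{50}\right) = - \frac{343}{50}$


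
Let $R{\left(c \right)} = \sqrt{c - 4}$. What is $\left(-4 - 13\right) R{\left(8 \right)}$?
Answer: $-34$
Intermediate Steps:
$R{\left(c \right)} = \sqrt{-4 + c}$
$\left(-4 - 13\right) R{\left(8 \right)} = \left(-4 - 13\right) \sqrt{-4 + 8} = - 17 \sqrt{4} = \left(-17\right) 2 = -34$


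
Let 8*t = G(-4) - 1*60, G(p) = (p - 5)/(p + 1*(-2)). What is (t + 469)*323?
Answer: 2386001/16 ≈ 1.4913e+5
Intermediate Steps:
G(p) = (-5 + p)/(-2 + p) (G(p) = (-5 + p)/(p - 2) = (-5 + p)/(-2 + p))
t = -117/16 (t = ((-5 - 4)/(-2 - 4) - 1*60)/8 = (-9/(-6) - 60)/8 = (-1/6*(-9) - 60)/8 = (3/2 - 60)/8 = (1/8)*(-117/2) = -117/16 ≈ -7.3125)
(t + 469)*323 = (-117/16 + 469)*323 = (7387/16)*323 = 2386001/16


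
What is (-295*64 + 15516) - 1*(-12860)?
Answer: 9496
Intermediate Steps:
(-295*64 + 15516) - 1*(-12860) = (-18880 + 15516) + 12860 = -3364 + 12860 = 9496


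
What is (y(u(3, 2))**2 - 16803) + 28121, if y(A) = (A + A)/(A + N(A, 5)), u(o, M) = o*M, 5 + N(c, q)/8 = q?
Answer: 11322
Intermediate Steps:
N(c, q) = -40 + 8*q
u(o, M) = M*o
y(A) = 2 (y(A) = (A + A)/(A + (-40 + 8*5)) = (2*A)/(A + (-40 + 40)) = (2*A)/(A + 0) = (2*A)/A = 2)
(y(u(3, 2))**2 - 16803) + 28121 = (2**2 - 16803) + 28121 = (4 - 16803) + 28121 = -16799 + 28121 = 11322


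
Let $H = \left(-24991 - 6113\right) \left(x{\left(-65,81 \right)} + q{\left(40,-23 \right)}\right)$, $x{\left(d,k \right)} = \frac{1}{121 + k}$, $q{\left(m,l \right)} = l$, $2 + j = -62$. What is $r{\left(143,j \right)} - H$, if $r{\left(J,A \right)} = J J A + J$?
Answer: $- \frac{204406933}{101} \approx -2.0238 \cdot 10^{6}$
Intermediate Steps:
$j = -64$ ($j = -2 - 62 = -64$)
$r{\left(J,A \right)} = J + A J^{2}$ ($r{\left(J,A \right)} = J^{2} A + J = A J^{2} + J = J + A J^{2}$)
$H = \frac{72239040}{101}$ ($H = \left(-24991 - 6113\right) \left(\frac{1}{121 + 81} - 23\right) = - 31104 \left(\frac{1}{202} - 23\right) = \left(-31104\right) \left(- \frac{4645}{202}\right) = \frac{72239040}{101} \approx 7.1524 \cdot 10^{5}$)
$r{\left(143,j \right)} - H = 143 \left(1 - 9152\right) - \frac{72239040}{101} = 143 \left(-9151\right) - \frac{72239040}{101} = -1308593 - \frac{72239040}{101} = - \frac{204406933}{101}$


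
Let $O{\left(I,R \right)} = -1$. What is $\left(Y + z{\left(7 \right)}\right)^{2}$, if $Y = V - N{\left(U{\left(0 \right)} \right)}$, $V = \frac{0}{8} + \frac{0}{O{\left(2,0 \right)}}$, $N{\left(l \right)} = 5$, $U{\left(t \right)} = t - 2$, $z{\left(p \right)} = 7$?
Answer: $4$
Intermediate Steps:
$U{\left(t \right)} = -2 + t$
$V = 0$ ($V = \frac{0}{8} + \frac{0}{-1} = 0 \cdot \frac{1}{8} + 0 \left(-1\right) = 0 + 0 = 0$)
$Y = -5$ ($Y = 0 - 5 = -5$)
$\left(Y + z{\left(7 \right)}\right)^{2} = \left(-5 + 7\right)^{2} = 2^{2} = 4$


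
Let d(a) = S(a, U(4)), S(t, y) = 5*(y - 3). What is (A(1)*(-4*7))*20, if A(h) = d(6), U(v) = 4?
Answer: -2800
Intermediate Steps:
S(t, y) = -15 + 5*y (S(t, y) = 5*(-3 + y) = -15 + 5*y)
d(a) = 5 (d(a) = -15 + 5*4 = -15 + 20 = 5)
A(h) = 5
(A(1)*(-4*7))*20 = (5*(-4*7))*20 = (5*(-28))*20 = -140*20 = -2800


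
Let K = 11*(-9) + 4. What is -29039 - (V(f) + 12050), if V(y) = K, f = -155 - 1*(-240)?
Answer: -40994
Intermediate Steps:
f = 85 (f = -155 + 240 = 85)
K = -95 (K = -99 + 4 = -95)
V(y) = -95
-29039 - (V(f) + 12050) = -29039 - (-95 + 12050) = -29039 - 1*11955 = -29039 - 11955 = -40994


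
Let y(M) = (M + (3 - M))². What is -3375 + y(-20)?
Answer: -3366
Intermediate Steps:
y(M) = 9 (y(M) = 3² = 9)
-3375 + y(-20) = -3375 + 9 = -3366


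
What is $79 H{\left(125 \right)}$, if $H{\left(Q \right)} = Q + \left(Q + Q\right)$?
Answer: $29625$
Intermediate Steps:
$H{\left(Q \right)} = 3 Q$ ($H{\left(Q \right)} = Q + 2 Q = 3 Q$)
$79 H{\left(125 \right)} = 79 \cdot 3 \cdot 125 = 79 \cdot 375 = 29625$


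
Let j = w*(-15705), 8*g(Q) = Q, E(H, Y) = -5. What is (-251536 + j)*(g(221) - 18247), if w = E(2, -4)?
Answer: 25217218305/8 ≈ 3.1522e+9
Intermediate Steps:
w = -5
g(Q) = Q/8
j = 78525 (j = -5*(-15705) = 78525)
(-251536 + j)*(g(221) - 18247) = (-251536 + 78525)*((1/8)*221 - 18247) = -173011*(221/8 - 18247) = -173011*(-145755/8) = 25217218305/8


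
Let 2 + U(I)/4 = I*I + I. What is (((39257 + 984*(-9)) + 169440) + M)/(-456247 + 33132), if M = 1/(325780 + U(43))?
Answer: -66614998941/141041154100 ≈ -0.47231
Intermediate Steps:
U(I) = -8 + 4*I + 4*I**2 (U(I) = -8 + 4*(I*I + I) = -8 + 4*(I**2 + I) = -8 + 4*(I + I**2) = -8 + (4*I + 4*I**2) = -8 + 4*I + 4*I**2)
M = 1/333340 (M = 1/(325780 + (-8 + 4*43 + 4*43**2)) = 1/(325780 + (-8 + 172 + 4*1849)) = 1/(325780 + (-8 + 172 + 7396)) = 1/(325780 + 7560) = 1/333340 ≈ 2.9999e-6)
(((39257 + 984*(-9)) + 169440) + M)/(-456247 + 33132) = (((39257 + 984*(-9)) + 169440) + 1/333340)/(-456247 + 33132) = (((39257 - 8856) + 169440) + 1/333340)/(-423115) = ((30401 + 169440) + 1/333340)*(-1/423115) = (199841 + 1/333340)*(-1/423115) = (66614998941/333340)*(-1/423115) = -66614998941/141041154100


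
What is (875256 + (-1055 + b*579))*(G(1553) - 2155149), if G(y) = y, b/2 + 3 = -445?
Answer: -765424629532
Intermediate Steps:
b = -896 (b = -6 + 2*(-445) = -6 - 890 = -896)
(875256 + (-1055 + b*579))*(G(1553) - 2155149) = (875256 + (-1055 - 896*579))*(1553 - 2155149) = (875256 + (-1055 - 518784))*(-2153596) = (875256 - 519839)*(-2153596) = 355417*(-2153596) = -765424629532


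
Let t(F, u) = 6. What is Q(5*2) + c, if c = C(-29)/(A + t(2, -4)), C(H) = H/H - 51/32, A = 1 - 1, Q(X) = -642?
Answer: -123283/192 ≈ -642.10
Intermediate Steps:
A = 0
C(H) = -19/32 (C(H) = 1 - 51*1/32 = 1 - 51/32 = -19/32)
c = -19/192 (c = -19/32/(0 + 6) = -19/32/6 = (⅙)*(-19/32) = -19/192 ≈ -0.098958)
Q(5*2) + c = -642 - 19/192 = -123283/192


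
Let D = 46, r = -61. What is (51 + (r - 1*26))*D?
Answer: -1656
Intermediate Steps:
(51 + (r - 1*26))*D = (51 + (-61 - 1*26))*46 = (51 + (-61 - 26))*46 = (51 - 87)*46 = -36*46 = -1656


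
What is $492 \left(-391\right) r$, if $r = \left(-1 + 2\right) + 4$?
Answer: $-961860$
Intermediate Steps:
$r = 5$ ($r = 1 + 4 = 5$)
$492 \left(-391\right) r = 492 \left(-391\right) 5 = \left(-192372\right) 5 = -961860$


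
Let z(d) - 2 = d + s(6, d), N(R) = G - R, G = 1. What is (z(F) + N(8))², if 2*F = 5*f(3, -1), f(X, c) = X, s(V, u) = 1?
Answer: 49/4 ≈ 12.250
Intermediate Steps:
N(R) = 1 - R
F = 15/2 (F = (5*3)/2 = (½)*15 = 15/2 ≈ 7.5000)
z(d) = 3 + d (z(d) = 2 + (d + 1) = 2 + (1 + d) = 3 + d)
(z(F) + N(8))² = ((3 + 15/2) + (1 - 1*8))² = (21/2 + (1 - 8))² = (21/2 - 7)² = (7/2)² = 49/4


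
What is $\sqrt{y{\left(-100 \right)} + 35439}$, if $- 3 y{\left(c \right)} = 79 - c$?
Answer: $\frac{\sqrt{318414}}{3} \approx 188.09$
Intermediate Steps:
$y{\left(c \right)} = - \frac{79}{3} + \frac{c}{3}$ ($y{\left(c \right)} = - \frac{79 - c}{3} = - \frac{79}{3} + \frac{c}{3}$)
$\sqrt{y{\left(-100 \right)} + 35439} = \sqrt{\left(- \frac{79}{3} + \frac{1}{3} \left(-100\right)\right) + 35439} = \sqrt{\left(- \frac{79}{3} - \frac{100}{3}\right) + 35439} = \sqrt{- \frac{179}{3} + 35439} = \sqrt{\frac{106138}{3}} = \frac{\sqrt{318414}}{3}$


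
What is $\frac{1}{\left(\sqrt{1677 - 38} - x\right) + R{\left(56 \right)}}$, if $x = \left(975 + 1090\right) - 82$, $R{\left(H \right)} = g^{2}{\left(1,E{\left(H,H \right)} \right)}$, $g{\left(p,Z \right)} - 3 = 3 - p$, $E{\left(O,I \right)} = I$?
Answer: $- \frac{178}{348375} - \frac{\sqrt{1639}}{3832125} \approx -0.00052151$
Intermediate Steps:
$g{\left(p,Z \right)} = 6 - p$ ($g{\left(p,Z \right)} = 3 - \left(-3 + p\right) = 6 - p$)
$R{\left(H \right)} = 25$ ($R{\left(H \right)} = \left(6 - 1\right)^{2} = 5^{2} = 25$)
$x = 1983$ ($x = 2065 - 82 = 1983$)
$\frac{1}{\left(\sqrt{1677 - 38} - x\right) + R{\left(56 \right)}} = \frac{1}{\left(\sqrt{1677 - 38} - 1983\right) + 25} = \frac{1}{\left(\sqrt{1639} - 1983\right) + 25} = \frac{1}{\left(-1983 + \sqrt{1639}\right) + 25} = \frac{1}{-1958 + \sqrt{1639}}$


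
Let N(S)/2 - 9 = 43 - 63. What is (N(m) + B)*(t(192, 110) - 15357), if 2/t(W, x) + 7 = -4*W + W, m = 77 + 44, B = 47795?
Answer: -38883456619/53 ≈ -7.3365e+8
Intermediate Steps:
m = 121
t(W, x) = 2/(-7 - 3*W) (t(W, x) = 2/(-7 + (-4*W + W)) = 2/(-7 - 3*W))
N(S) = -22 (N(S) = 18 + 2*(43 - 63) = 18 + 2*(-20) = 18 - 40 = -22)
(N(m) + B)*(t(192, 110) - 15357) = (-22 + 47795)*(-2/(7 + 3*192) - 15357) = 47773*(-2/(7 + 576) - 15357) = 47773*(-2/583 - 15357) = 47773*(-8953133/583) = -38883456619/53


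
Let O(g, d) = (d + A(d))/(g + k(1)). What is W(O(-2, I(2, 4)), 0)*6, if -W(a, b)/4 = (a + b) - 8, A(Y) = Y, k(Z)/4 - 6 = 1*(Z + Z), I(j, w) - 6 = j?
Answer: 896/5 ≈ 179.20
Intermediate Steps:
I(j, w) = 6 + j
k(Z) = 24 + 8*Z (k(Z) = 24 + 4*(1*(Z + Z)) = 24 + 4*(1*(2*Z)) = 24 + 4*(2*Z) = 24 + 8*Z)
O(g, d) = 2*d/(32 + g) (O(g, d) = (d + d)/(g + (24 + 8*1)) = (2*d)/(g + (24 + 8)) = (2*d)/(g + 32) = (2*d)/(32 + g) = 2*d/(32 + g))
W(a, b) = 32 - 4*a - 4*b (W(a, b) = -4*((a + b) - 8) = -4*(-8 + a + b) = 32 - 4*a - 4*b)
W(O(-2, I(2, 4)), 0)*6 = (32 - 8*(6 + 2)/(32 - 2) - 4*0)*6 = (32 - 8*8/30 + 0)*6 = (32 - 4*8/15 + 0)*6 = (32 - 32/15 + 0)*6 = (448/15)*6 = 896/5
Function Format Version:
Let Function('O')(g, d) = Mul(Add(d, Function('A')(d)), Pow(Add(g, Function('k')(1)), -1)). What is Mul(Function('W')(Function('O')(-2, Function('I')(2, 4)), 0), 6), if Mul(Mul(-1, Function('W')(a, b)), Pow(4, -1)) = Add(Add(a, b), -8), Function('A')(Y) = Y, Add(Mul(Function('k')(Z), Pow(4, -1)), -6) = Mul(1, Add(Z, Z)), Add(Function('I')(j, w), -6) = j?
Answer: Rational(896, 5) ≈ 179.20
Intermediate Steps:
Function('I')(j, w) = Add(6, j)
Function('k')(Z) = Add(24, Mul(8, Z)) (Function('k')(Z) = Add(24, Mul(4, Mul(1, Add(Z, Z)))) = Add(24, Mul(4, Mul(1, Mul(2, Z)))) = Add(24, Mul(4, Mul(2, Z))) = Add(24, Mul(8, Z)))
Function('O')(g, d) = Mul(2, d, Pow(Add(32, g), -1)) (Function('O')(g, d) = Mul(Add(d, d), Pow(Add(g, Add(24, Mul(8, 1))), -1)) = Mul(Mul(2, d), Pow(Add(g, Add(24, 8)), -1)) = Mul(Mul(2, d), Pow(Add(g, 32), -1)) = Mul(Mul(2, d), Pow(Add(32, g), -1)) = Mul(2, d, Pow(Add(32, g), -1)))
Function('W')(a, b) = Add(32, Mul(-4, a), Mul(-4, b)) (Function('W')(a, b) = Mul(-4, Add(Add(a, b), -8)) = Mul(-4, Add(-8, a, b)) = Add(32, Mul(-4, a), Mul(-4, b)))
Mul(Function('W')(Function('O')(-2, Function('I')(2, 4)), 0), 6) = Mul(Add(32, Mul(-4, Mul(2, Add(6, 2), Pow(Add(32, -2), -1))), Mul(-4, 0)), 6) = Mul(Add(32, Mul(-4, Mul(2, 8, Pow(30, -1))), 0), 6) = Mul(Add(32, Mul(-4, Mul(2, 8, Rational(1, 30))), 0), 6) = Mul(Add(32, Mul(-4, Rational(8, 15)), 0), 6) = Mul(Add(32, Rational(-32, 15), 0), 6) = Mul(Rational(448, 15), 6) = Rational(896, 5)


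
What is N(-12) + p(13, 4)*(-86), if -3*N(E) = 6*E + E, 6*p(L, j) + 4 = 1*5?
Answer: 41/3 ≈ 13.667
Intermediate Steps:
p(L, j) = ⅙ (p(L, j) = -⅔ + (1*5)/6 = -⅔ + (⅙)*5 = -⅔ + ⅚ = ⅙)
N(E) = -7*E/3 (N(E) = -(6*E + E)/3 = -7*E/3)
N(-12) + p(13, 4)*(-86) = -7/3*(-12) + (⅙)*(-86) = 28 - 43/3 = 41/3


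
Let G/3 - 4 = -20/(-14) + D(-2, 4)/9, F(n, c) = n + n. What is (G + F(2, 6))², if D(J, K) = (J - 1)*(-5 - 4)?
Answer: 42025/49 ≈ 857.65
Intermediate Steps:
D(J, K) = 9 - 9*J (D(J, K) = (-1 + J)*(-9) = 9 - 9*J)
F(n, c) = 2*n
G = 177/7 (G = 12 + 3*(-20/(-14) + (9 - 9*(-2))/9) = 12 + 3*(-20*(-1/14) + (9 + 18)*(⅑)) = 12 + 3*(10/7 + 27*(⅑)) = 12 + 3*(10/7 + 3) = 12 + 3*(31/7) = 12 + 93/7 = 177/7 ≈ 25.286)
(G + F(2, 6))² = (177/7 + 2*2)² = (177/7 + 4)² = (205/7)² = 42025/49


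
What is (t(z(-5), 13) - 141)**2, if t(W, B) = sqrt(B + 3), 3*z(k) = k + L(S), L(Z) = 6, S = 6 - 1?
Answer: 18769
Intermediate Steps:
S = 5
z(k) = 2 + k/3 (z(k) = (k + 6)/3 = (6 + k)/3 = 2 + k/3)
t(W, B) = sqrt(3 + B)
(t(z(-5), 13) - 141)**2 = (sqrt(3 + 13) - 141)**2 = (sqrt(16) - 141)**2 = (4 - 141)**2 = (-137)**2 = 18769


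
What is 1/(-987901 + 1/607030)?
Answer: -607030/599685544029 ≈ -1.0122e-6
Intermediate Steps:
1/(-987901 + 1/607030) = 1/(-599685544029/607030) = -607030/599685544029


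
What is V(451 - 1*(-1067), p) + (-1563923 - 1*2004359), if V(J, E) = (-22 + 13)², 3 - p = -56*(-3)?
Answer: -3568201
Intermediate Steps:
p = -165 (p = 3 - (-56)*(-3) = 3 - 1*168 = 3 - 168 = -165)
V(J, E) = 81 (V(J, E) = (-9)² = 81)
V(451 - 1*(-1067), p) + (-1563923 - 1*2004359) = 81 + (-1563923 - 1*2004359) = 81 + (-1563923 - 2004359) = 81 - 3568282 = -3568201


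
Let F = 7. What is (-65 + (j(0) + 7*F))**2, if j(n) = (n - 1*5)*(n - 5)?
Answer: 81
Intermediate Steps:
j(n) = (-5 + n)**2 (j(n) = (n - 5)*(-5 + n) = (-5 + n)*(-5 + n) = (-5 + n)**2)
(-65 + (j(0) + 7*F))**2 = (-65 + ((-5 + 0)**2 + 7*7))**2 = (-65 + ((-5)**2 + 49))**2 = (-65 + (25 + 49))**2 = (-65 + 74)**2 = 9**2 = 81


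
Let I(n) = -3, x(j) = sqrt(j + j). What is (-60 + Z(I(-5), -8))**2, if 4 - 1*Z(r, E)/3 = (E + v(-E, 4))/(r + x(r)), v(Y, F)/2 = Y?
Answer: 192*(I + 20*sqrt(6))/(I + 2*sqrt(6)) ≈ 1850.9 - 338.62*I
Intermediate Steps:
x(j) = sqrt(2)*sqrt(j) (x(j) = sqrt(2*j) = sqrt(2)*sqrt(j))
v(Y, F) = 2*Y
Z(r, E) = 12 + 3*E/(r + sqrt(2)*sqrt(r)) (Z(r, E) = 12 - 3*(E + 2*(-E))/(r + sqrt(2)*sqrt(r)) = 12 - 3*(E - 2*E)/(r + sqrt(2)*sqrt(r)) = 12 - 3*(-E)/(r + sqrt(2)*sqrt(r)) = 12 - (-3)*E/(r + sqrt(2)*sqrt(r)) = 12 + 3*E/(r + sqrt(2)*sqrt(r)))
(-60 + Z(I(-5), -8))**2 = (-60 + 3*(-8 + 4*(-3) + 4*sqrt(2)*sqrt(-3))/(-3 + sqrt(2)*sqrt(-3)))**2 = (-60 + 3*(-8 - 12 + 4*sqrt(2)*(I*sqrt(3)))/(-3 + sqrt(2)*(I*sqrt(3))))**2 = (-60 + 3*(-8 - 12 + 4*I*sqrt(6))/(-3 + I*sqrt(6)))**2 = (-60 + 3*(-20 + 4*I*sqrt(6))/(-3 + I*sqrt(6)))**2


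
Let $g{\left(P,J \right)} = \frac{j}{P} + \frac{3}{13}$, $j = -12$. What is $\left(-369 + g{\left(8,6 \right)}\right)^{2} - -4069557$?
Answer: $\frac{2843699661}{676} \approx 4.2067 \cdot 10^{6}$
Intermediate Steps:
$g{\left(P,J \right)} = \frac{3}{13} - \frac{12}{P}$ ($g{\left(P,J \right)} = - \frac{12}{P} + \frac{3}{13} = \frac{3}{13} - \frac{12}{P}$)
$\left(-369 + g{\left(8,6 \right)}\right)^{2} - -4069557 = \left(-369 + \left(\frac{3}{13} - \frac{12}{8}\right)\right)^{2} - -4069557 = \left(-369 + \left(\frac{3}{13} - \frac{3}{2}\right)\right)^{2} + 4069557 = \left(-369 - \frac{33}{26}\right)^{2} + 4069557 = \left(- \frac{9627}{26}\right)^{2} + 4069557 = \frac{92679129}{676} + 4069557 = \frac{2843699661}{676}$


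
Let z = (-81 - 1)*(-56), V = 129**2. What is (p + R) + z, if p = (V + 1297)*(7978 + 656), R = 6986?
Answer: 154888270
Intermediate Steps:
V = 16641
z = 4592 (z = -82*(-56) = 4592)
p = 154876692 (p = (16641 + 1297)*(7978 + 656) = 17938*8634 = 154876692)
(p + R) + z = (154876692 + 6986) + 4592 = 154883678 + 4592 = 154888270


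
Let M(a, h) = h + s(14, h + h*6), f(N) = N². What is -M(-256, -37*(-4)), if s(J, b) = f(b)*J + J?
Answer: -15026306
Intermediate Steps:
s(J, b) = J + J*b² (s(J, b) = b²*J + J = J*b² + J = J + J*b²)
M(a, h) = 14 + h + 686*h² (M(a, h) = h + 14*(1 + (h + h*6)²) = h + 14*(1 + (h + 6*h)²) = h + 14*(1 + (7*h)²) = h + 14*(1 + 49*h²) = h + (14 + 686*h²) = 14 + h + 686*h²)
-M(-256, -37*(-4)) = -(14 - 37*(-4) + 686*(-37*(-4))²) = -(14 + 148 + 686*148²) = -(14 + 148 + 686*21904) = -(14 + 148 + 15026144) = -1*15026306 = -15026306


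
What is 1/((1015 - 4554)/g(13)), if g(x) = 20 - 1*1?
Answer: -19/3539 ≈ -0.0053687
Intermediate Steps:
g(x) = 19 (g(x) = 20 - 1 = 19)
1/((1015 - 4554)/g(13)) = 1/((1015 - 4554)/19) = 1/(-3539*1/19) = 1/(-3539/19) = -19/3539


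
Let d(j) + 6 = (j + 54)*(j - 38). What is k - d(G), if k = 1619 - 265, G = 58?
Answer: -880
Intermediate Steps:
k = 1354
d(j) = -6 + (-38 + j)*(54 + j) (d(j) = -6 + (j + 54)*(j - 38) = -6 + (54 + j)*(-38 + j) = -6 + (-38 + j)*(54 + j))
k - d(G) = 1354 - (-2058 + 58² + 16*58) = 1354 - (-2058 + 3364 + 928) = 1354 - 1*2234 = 1354 - 2234 = -880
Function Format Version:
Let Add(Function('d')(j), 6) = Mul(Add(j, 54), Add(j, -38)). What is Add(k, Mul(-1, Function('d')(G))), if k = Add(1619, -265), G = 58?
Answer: -880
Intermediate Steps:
k = 1354
Function('d')(j) = Add(-6, Mul(Add(-38, j), Add(54, j))) (Function('d')(j) = Add(-6, Mul(Add(j, 54), Add(j, -38))) = Add(-6, Mul(Add(54, j), Add(-38, j))) = Add(-6, Mul(Add(-38, j), Add(54, j))))
Add(k, Mul(-1, Function('d')(G))) = Add(1354, Mul(-1, Add(-2058, Pow(58, 2), Mul(16, 58)))) = Add(1354, Mul(-1, Add(-2058, 3364, 928))) = Add(1354, Mul(-1, 2234)) = Add(1354, -2234) = -880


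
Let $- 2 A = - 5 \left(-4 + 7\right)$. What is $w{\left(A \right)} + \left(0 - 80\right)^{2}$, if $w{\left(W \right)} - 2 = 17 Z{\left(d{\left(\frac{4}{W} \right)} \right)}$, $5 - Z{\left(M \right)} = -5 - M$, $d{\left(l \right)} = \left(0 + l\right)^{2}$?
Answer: $\frac{1479788}{225} \approx 6576.8$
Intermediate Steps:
$d{\left(l \right)} = l^{2}$
$A = \frac{15}{2}$ ($A = - \frac{\left(-5\right) \left(-4 + 7\right)}{2} = - \frac{\left(-5\right) 3}{2} = \left(- \frac{1}{2}\right) \left(-15\right) = \frac{15}{2} \approx 7.5$)
$Z{\left(M \right)} = 10 + M$ ($Z{\left(M \right)} = 5 - \left(-5 - M\right) = 5 + \left(5 + M\right) = 10 + M$)
$w{\left(W \right)} = 172 + \frac{272}{W^{2}}$ ($w{\left(W \right)} = 2 + 17 \left(10 + \left(\frac{4}{W}\right)^{2}\right) = 2 + 17 \left(10 + \frac{16}{W^{2}}\right) = 2 + \left(170 + \frac{272}{W^{2}}\right) = 172 + \frac{272}{W^{2}}$)
$w{\left(A \right)} + \left(0 - 80\right)^{2} = \left(172 + \frac{272}{\frac{225}{4}}\right) + \left(0 - 80\right)^{2} = \left(172 + 272 \cdot \frac{4}{225}\right) + \left(-80\right)^{2} = \left(172 + \frac{1088}{225}\right) + 6400 = \frac{39788}{225} + 6400 = \frac{1479788}{225}$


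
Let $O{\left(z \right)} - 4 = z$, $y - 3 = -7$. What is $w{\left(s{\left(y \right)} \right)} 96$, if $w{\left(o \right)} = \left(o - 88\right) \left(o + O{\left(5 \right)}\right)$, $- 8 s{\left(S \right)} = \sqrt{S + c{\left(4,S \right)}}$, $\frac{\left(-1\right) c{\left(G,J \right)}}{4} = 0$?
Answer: $-76038 + 1896 i \approx -76038.0 + 1896.0 i$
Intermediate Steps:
$y = -4$ ($y = 3 - 7 = -4$)
$c{\left(G,J \right)} = 0$ ($c{\left(G,J \right)} = \left(-4\right) 0 = 0$)
$O{\left(z \right)} = 4 + z$
$s{\left(S \right)} = - \frac{\sqrt{S}}{8}$ ($s{\left(S \right)} = - \frac{\sqrt{S + 0}}{8} = - \frac{\sqrt{S}}{8}$)
$w{\left(o \right)} = \left(-88 + o\right) \left(9 + o\right)$ ($w{\left(o \right)} = \left(o - 88\right) \left(o + \left(4 + 5\right)\right) = \left(-88 + o\right) \left(o + 9\right) = \left(-88 + o\right) \left(9 + o\right)$)
$w{\left(s{\left(y \right)} \right)} 96 = \left(-792 + \left(- \frac{\sqrt{-4}}{8}\right)^{2} - 79 \left(- \frac{\sqrt{-4}}{8}\right)\right) 96 = \left(-792 + \left(- \frac{2 i}{8}\right)^{2} - 79 \left(- \frac{2 i}{8}\right)\right) 96 = \left(-792 + \left(- \frac{i}{4}\right)^{2} - 79 \left(- \frac{i}{4}\right)\right) 96 = \left(-792 - \frac{1}{16} + \frac{79 i}{4}\right) 96 = \left(- \frac{12673}{16} + \frac{79 i}{4}\right) 96 = -76038 + 1896 i$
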